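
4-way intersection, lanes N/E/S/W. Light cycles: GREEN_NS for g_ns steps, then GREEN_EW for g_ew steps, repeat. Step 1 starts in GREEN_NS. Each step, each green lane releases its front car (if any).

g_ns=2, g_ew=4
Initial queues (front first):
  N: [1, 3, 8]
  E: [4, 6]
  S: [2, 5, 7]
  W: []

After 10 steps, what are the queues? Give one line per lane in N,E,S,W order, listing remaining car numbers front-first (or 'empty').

Step 1 [NS]: N:car1-GO,E:wait,S:car2-GO,W:wait | queues: N=2 E=2 S=2 W=0
Step 2 [NS]: N:car3-GO,E:wait,S:car5-GO,W:wait | queues: N=1 E=2 S=1 W=0
Step 3 [EW]: N:wait,E:car4-GO,S:wait,W:empty | queues: N=1 E=1 S=1 W=0
Step 4 [EW]: N:wait,E:car6-GO,S:wait,W:empty | queues: N=1 E=0 S=1 W=0
Step 5 [EW]: N:wait,E:empty,S:wait,W:empty | queues: N=1 E=0 S=1 W=0
Step 6 [EW]: N:wait,E:empty,S:wait,W:empty | queues: N=1 E=0 S=1 W=0
Step 7 [NS]: N:car8-GO,E:wait,S:car7-GO,W:wait | queues: N=0 E=0 S=0 W=0

N: empty
E: empty
S: empty
W: empty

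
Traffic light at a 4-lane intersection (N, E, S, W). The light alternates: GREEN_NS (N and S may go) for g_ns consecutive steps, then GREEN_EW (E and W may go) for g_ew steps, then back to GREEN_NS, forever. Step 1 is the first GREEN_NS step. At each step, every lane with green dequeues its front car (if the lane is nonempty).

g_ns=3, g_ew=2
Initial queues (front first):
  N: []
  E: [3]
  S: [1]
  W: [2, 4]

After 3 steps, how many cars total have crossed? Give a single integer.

Answer: 1

Derivation:
Step 1 [NS]: N:empty,E:wait,S:car1-GO,W:wait | queues: N=0 E=1 S=0 W=2
Step 2 [NS]: N:empty,E:wait,S:empty,W:wait | queues: N=0 E=1 S=0 W=2
Step 3 [NS]: N:empty,E:wait,S:empty,W:wait | queues: N=0 E=1 S=0 W=2
Cars crossed by step 3: 1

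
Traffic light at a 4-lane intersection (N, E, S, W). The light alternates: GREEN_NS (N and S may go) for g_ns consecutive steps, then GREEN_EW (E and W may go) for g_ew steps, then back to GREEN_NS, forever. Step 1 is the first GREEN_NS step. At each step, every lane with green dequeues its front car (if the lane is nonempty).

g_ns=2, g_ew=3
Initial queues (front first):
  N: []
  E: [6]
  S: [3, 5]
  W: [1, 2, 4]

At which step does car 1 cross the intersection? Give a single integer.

Step 1 [NS]: N:empty,E:wait,S:car3-GO,W:wait | queues: N=0 E=1 S=1 W=3
Step 2 [NS]: N:empty,E:wait,S:car5-GO,W:wait | queues: N=0 E=1 S=0 W=3
Step 3 [EW]: N:wait,E:car6-GO,S:wait,W:car1-GO | queues: N=0 E=0 S=0 W=2
Step 4 [EW]: N:wait,E:empty,S:wait,W:car2-GO | queues: N=0 E=0 S=0 W=1
Step 5 [EW]: N:wait,E:empty,S:wait,W:car4-GO | queues: N=0 E=0 S=0 W=0
Car 1 crosses at step 3

3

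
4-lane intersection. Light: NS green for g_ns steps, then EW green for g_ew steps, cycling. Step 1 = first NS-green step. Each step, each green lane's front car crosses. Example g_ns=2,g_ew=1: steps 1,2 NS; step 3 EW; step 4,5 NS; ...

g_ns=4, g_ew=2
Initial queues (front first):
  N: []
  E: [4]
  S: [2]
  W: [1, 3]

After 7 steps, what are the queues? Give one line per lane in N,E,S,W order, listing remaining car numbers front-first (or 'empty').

Step 1 [NS]: N:empty,E:wait,S:car2-GO,W:wait | queues: N=0 E=1 S=0 W=2
Step 2 [NS]: N:empty,E:wait,S:empty,W:wait | queues: N=0 E=1 S=0 W=2
Step 3 [NS]: N:empty,E:wait,S:empty,W:wait | queues: N=0 E=1 S=0 W=2
Step 4 [NS]: N:empty,E:wait,S:empty,W:wait | queues: N=0 E=1 S=0 W=2
Step 5 [EW]: N:wait,E:car4-GO,S:wait,W:car1-GO | queues: N=0 E=0 S=0 W=1
Step 6 [EW]: N:wait,E:empty,S:wait,W:car3-GO | queues: N=0 E=0 S=0 W=0

N: empty
E: empty
S: empty
W: empty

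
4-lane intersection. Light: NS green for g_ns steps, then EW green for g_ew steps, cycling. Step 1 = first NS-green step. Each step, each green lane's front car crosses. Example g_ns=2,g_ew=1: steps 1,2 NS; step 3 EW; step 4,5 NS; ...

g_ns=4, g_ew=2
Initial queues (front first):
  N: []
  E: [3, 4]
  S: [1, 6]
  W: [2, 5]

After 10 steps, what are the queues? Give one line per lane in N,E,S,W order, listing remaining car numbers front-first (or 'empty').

Step 1 [NS]: N:empty,E:wait,S:car1-GO,W:wait | queues: N=0 E=2 S=1 W=2
Step 2 [NS]: N:empty,E:wait,S:car6-GO,W:wait | queues: N=0 E=2 S=0 W=2
Step 3 [NS]: N:empty,E:wait,S:empty,W:wait | queues: N=0 E=2 S=0 W=2
Step 4 [NS]: N:empty,E:wait,S:empty,W:wait | queues: N=0 E=2 S=0 W=2
Step 5 [EW]: N:wait,E:car3-GO,S:wait,W:car2-GO | queues: N=0 E=1 S=0 W=1
Step 6 [EW]: N:wait,E:car4-GO,S:wait,W:car5-GO | queues: N=0 E=0 S=0 W=0

N: empty
E: empty
S: empty
W: empty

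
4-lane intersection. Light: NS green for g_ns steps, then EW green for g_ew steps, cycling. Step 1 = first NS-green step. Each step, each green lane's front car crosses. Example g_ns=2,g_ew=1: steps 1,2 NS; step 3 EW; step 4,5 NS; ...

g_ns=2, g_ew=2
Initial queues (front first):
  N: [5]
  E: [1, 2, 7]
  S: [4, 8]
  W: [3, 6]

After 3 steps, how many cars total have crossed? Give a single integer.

Step 1 [NS]: N:car5-GO,E:wait,S:car4-GO,W:wait | queues: N=0 E=3 S=1 W=2
Step 2 [NS]: N:empty,E:wait,S:car8-GO,W:wait | queues: N=0 E=3 S=0 W=2
Step 3 [EW]: N:wait,E:car1-GO,S:wait,W:car3-GO | queues: N=0 E=2 S=0 W=1
Cars crossed by step 3: 5

Answer: 5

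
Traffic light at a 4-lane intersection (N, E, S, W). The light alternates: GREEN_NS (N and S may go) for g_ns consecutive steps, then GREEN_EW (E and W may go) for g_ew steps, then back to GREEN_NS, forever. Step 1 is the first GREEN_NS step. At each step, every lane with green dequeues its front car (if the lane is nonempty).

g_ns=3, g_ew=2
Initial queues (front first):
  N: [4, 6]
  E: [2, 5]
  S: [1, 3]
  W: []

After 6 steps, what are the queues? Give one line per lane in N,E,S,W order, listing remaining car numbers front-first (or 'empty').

Step 1 [NS]: N:car4-GO,E:wait,S:car1-GO,W:wait | queues: N=1 E=2 S=1 W=0
Step 2 [NS]: N:car6-GO,E:wait,S:car3-GO,W:wait | queues: N=0 E=2 S=0 W=0
Step 3 [NS]: N:empty,E:wait,S:empty,W:wait | queues: N=0 E=2 S=0 W=0
Step 4 [EW]: N:wait,E:car2-GO,S:wait,W:empty | queues: N=0 E=1 S=0 W=0
Step 5 [EW]: N:wait,E:car5-GO,S:wait,W:empty | queues: N=0 E=0 S=0 W=0

N: empty
E: empty
S: empty
W: empty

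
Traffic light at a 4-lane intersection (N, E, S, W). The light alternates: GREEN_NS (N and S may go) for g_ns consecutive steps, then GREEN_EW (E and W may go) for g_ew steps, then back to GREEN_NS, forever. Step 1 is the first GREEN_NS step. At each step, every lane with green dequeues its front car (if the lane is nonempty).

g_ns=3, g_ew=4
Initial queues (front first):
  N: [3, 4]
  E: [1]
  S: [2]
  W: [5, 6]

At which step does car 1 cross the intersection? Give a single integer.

Step 1 [NS]: N:car3-GO,E:wait,S:car2-GO,W:wait | queues: N=1 E=1 S=0 W=2
Step 2 [NS]: N:car4-GO,E:wait,S:empty,W:wait | queues: N=0 E=1 S=0 W=2
Step 3 [NS]: N:empty,E:wait,S:empty,W:wait | queues: N=0 E=1 S=0 W=2
Step 4 [EW]: N:wait,E:car1-GO,S:wait,W:car5-GO | queues: N=0 E=0 S=0 W=1
Step 5 [EW]: N:wait,E:empty,S:wait,W:car6-GO | queues: N=0 E=0 S=0 W=0
Car 1 crosses at step 4

4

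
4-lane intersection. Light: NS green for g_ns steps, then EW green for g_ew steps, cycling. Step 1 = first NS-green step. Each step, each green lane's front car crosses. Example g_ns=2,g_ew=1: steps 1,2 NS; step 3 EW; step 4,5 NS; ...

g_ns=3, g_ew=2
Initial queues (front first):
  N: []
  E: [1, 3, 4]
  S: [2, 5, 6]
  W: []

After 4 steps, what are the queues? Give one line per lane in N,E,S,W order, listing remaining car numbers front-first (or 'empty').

Step 1 [NS]: N:empty,E:wait,S:car2-GO,W:wait | queues: N=0 E=3 S=2 W=0
Step 2 [NS]: N:empty,E:wait,S:car5-GO,W:wait | queues: N=0 E=3 S=1 W=0
Step 3 [NS]: N:empty,E:wait,S:car6-GO,W:wait | queues: N=0 E=3 S=0 W=0
Step 4 [EW]: N:wait,E:car1-GO,S:wait,W:empty | queues: N=0 E=2 S=0 W=0

N: empty
E: 3 4
S: empty
W: empty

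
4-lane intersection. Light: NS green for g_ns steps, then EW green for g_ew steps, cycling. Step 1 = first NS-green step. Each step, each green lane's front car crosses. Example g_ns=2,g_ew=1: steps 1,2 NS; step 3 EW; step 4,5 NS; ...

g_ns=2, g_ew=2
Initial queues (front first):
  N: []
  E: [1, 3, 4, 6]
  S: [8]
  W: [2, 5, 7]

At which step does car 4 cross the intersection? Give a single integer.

Step 1 [NS]: N:empty,E:wait,S:car8-GO,W:wait | queues: N=0 E=4 S=0 W=3
Step 2 [NS]: N:empty,E:wait,S:empty,W:wait | queues: N=0 E=4 S=0 W=3
Step 3 [EW]: N:wait,E:car1-GO,S:wait,W:car2-GO | queues: N=0 E=3 S=0 W=2
Step 4 [EW]: N:wait,E:car3-GO,S:wait,W:car5-GO | queues: N=0 E=2 S=0 W=1
Step 5 [NS]: N:empty,E:wait,S:empty,W:wait | queues: N=0 E=2 S=0 W=1
Step 6 [NS]: N:empty,E:wait,S:empty,W:wait | queues: N=0 E=2 S=0 W=1
Step 7 [EW]: N:wait,E:car4-GO,S:wait,W:car7-GO | queues: N=0 E=1 S=0 W=0
Step 8 [EW]: N:wait,E:car6-GO,S:wait,W:empty | queues: N=0 E=0 S=0 W=0
Car 4 crosses at step 7

7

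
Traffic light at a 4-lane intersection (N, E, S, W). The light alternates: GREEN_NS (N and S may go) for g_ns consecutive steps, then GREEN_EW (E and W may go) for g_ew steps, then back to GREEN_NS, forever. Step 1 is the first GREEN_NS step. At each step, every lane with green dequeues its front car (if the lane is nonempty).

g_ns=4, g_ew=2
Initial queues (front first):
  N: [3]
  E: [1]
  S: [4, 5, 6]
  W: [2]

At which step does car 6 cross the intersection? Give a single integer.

Step 1 [NS]: N:car3-GO,E:wait,S:car4-GO,W:wait | queues: N=0 E=1 S=2 W=1
Step 2 [NS]: N:empty,E:wait,S:car5-GO,W:wait | queues: N=0 E=1 S=1 W=1
Step 3 [NS]: N:empty,E:wait,S:car6-GO,W:wait | queues: N=0 E=1 S=0 W=1
Step 4 [NS]: N:empty,E:wait,S:empty,W:wait | queues: N=0 E=1 S=0 W=1
Step 5 [EW]: N:wait,E:car1-GO,S:wait,W:car2-GO | queues: N=0 E=0 S=0 W=0
Car 6 crosses at step 3

3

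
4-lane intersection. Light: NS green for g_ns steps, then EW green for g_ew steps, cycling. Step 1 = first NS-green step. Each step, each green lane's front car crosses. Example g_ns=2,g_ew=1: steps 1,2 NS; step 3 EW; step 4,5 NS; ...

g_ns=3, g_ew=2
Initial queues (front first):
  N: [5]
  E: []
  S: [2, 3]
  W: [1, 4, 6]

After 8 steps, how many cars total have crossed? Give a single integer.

Step 1 [NS]: N:car5-GO,E:wait,S:car2-GO,W:wait | queues: N=0 E=0 S=1 W=3
Step 2 [NS]: N:empty,E:wait,S:car3-GO,W:wait | queues: N=0 E=0 S=0 W=3
Step 3 [NS]: N:empty,E:wait,S:empty,W:wait | queues: N=0 E=0 S=0 W=3
Step 4 [EW]: N:wait,E:empty,S:wait,W:car1-GO | queues: N=0 E=0 S=0 W=2
Step 5 [EW]: N:wait,E:empty,S:wait,W:car4-GO | queues: N=0 E=0 S=0 W=1
Step 6 [NS]: N:empty,E:wait,S:empty,W:wait | queues: N=0 E=0 S=0 W=1
Step 7 [NS]: N:empty,E:wait,S:empty,W:wait | queues: N=0 E=0 S=0 W=1
Step 8 [NS]: N:empty,E:wait,S:empty,W:wait | queues: N=0 E=0 S=0 W=1
Cars crossed by step 8: 5

Answer: 5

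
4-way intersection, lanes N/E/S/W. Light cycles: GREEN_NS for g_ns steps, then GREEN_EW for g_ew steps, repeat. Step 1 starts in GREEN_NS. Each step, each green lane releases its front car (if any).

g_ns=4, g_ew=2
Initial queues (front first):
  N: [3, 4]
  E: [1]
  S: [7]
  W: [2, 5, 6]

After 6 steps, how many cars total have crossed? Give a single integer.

Step 1 [NS]: N:car3-GO,E:wait,S:car7-GO,W:wait | queues: N=1 E=1 S=0 W=3
Step 2 [NS]: N:car4-GO,E:wait,S:empty,W:wait | queues: N=0 E=1 S=0 W=3
Step 3 [NS]: N:empty,E:wait,S:empty,W:wait | queues: N=0 E=1 S=0 W=3
Step 4 [NS]: N:empty,E:wait,S:empty,W:wait | queues: N=0 E=1 S=0 W=3
Step 5 [EW]: N:wait,E:car1-GO,S:wait,W:car2-GO | queues: N=0 E=0 S=0 W=2
Step 6 [EW]: N:wait,E:empty,S:wait,W:car5-GO | queues: N=0 E=0 S=0 W=1
Cars crossed by step 6: 6

Answer: 6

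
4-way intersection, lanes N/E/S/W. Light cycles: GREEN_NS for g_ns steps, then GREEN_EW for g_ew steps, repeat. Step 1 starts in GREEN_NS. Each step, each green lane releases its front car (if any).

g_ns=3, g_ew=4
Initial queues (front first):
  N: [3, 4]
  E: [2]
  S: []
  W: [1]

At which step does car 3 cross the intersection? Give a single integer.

Step 1 [NS]: N:car3-GO,E:wait,S:empty,W:wait | queues: N=1 E=1 S=0 W=1
Step 2 [NS]: N:car4-GO,E:wait,S:empty,W:wait | queues: N=0 E=1 S=0 W=1
Step 3 [NS]: N:empty,E:wait,S:empty,W:wait | queues: N=0 E=1 S=0 W=1
Step 4 [EW]: N:wait,E:car2-GO,S:wait,W:car1-GO | queues: N=0 E=0 S=0 W=0
Car 3 crosses at step 1

1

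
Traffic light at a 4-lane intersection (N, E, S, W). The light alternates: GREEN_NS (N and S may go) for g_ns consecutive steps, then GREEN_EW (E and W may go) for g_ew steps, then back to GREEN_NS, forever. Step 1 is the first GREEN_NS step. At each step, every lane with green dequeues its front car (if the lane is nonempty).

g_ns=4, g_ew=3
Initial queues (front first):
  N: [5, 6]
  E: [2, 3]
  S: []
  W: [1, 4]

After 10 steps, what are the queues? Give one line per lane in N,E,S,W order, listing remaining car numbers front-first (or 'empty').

Step 1 [NS]: N:car5-GO,E:wait,S:empty,W:wait | queues: N=1 E=2 S=0 W=2
Step 2 [NS]: N:car6-GO,E:wait,S:empty,W:wait | queues: N=0 E=2 S=0 W=2
Step 3 [NS]: N:empty,E:wait,S:empty,W:wait | queues: N=0 E=2 S=0 W=2
Step 4 [NS]: N:empty,E:wait,S:empty,W:wait | queues: N=0 E=2 S=0 W=2
Step 5 [EW]: N:wait,E:car2-GO,S:wait,W:car1-GO | queues: N=0 E=1 S=0 W=1
Step 6 [EW]: N:wait,E:car3-GO,S:wait,W:car4-GO | queues: N=0 E=0 S=0 W=0

N: empty
E: empty
S: empty
W: empty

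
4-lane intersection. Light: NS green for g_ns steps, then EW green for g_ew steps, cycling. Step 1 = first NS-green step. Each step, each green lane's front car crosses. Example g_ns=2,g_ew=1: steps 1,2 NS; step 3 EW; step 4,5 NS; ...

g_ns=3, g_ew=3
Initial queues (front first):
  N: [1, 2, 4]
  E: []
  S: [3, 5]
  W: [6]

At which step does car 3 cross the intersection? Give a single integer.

Step 1 [NS]: N:car1-GO,E:wait,S:car3-GO,W:wait | queues: N=2 E=0 S=1 W=1
Step 2 [NS]: N:car2-GO,E:wait,S:car5-GO,W:wait | queues: N=1 E=0 S=0 W=1
Step 3 [NS]: N:car4-GO,E:wait,S:empty,W:wait | queues: N=0 E=0 S=0 W=1
Step 4 [EW]: N:wait,E:empty,S:wait,W:car6-GO | queues: N=0 E=0 S=0 W=0
Car 3 crosses at step 1

1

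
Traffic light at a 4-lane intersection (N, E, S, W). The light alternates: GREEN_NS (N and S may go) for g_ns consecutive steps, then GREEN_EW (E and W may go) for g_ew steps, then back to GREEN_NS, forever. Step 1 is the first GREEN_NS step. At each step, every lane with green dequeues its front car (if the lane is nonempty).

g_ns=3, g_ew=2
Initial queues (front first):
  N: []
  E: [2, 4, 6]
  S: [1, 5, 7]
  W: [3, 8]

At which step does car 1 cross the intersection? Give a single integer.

Step 1 [NS]: N:empty,E:wait,S:car1-GO,W:wait | queues: N=0 E=3 S=2 W=2
Step 2 [NS]: N:empty,E:wait,S:car5-GO,W:wait | queues: N=0 E=3 S=1 W=2
Step 3 [NS]: N:empty,E:wait,S:car7-GO,W:wait | queues: N=0 E=3 S=0 W=2
Step 4 [EW]: N:wait,E:car2-GO,S:wait,W:car3-GO | queues: N=0 E=2 S=0 W=1
Step 5 [EW]: N:wait,E:car4-GO,S:wait,W:car8-GO | queues: N=0 E=1 S=0 W=0
Step 6 [NS]: N:empty,E:wait,S:empty,W:wait | queues: N=0 E=1 S=0 W=0
Step 7 [NS]: N:empty,E:wait,S:empty,W:wait | queues: N=0 E=1 S=0 W=0
Step 8 [NS]: N:empty,E:wait,S:empty,W:wait | queues: N=0 E=1 S=0 W=0
Step 9 [EW]: N:wait,E:car6-GO,S:wait,W:empty | queues: N=0 E=0 S=0 W=0
Car 1 crosses at step 1

1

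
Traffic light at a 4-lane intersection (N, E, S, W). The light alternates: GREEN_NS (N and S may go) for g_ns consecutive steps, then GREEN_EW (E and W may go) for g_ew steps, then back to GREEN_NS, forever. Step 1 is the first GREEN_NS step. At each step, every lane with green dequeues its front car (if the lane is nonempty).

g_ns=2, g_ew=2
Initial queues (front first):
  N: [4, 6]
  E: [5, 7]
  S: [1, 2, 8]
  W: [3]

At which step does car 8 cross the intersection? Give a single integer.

Step 1 [NS]: N:car4-GO,E:wait,S:car1-GO,W:wait | queues: N=1 E=2 S=2 W=1
Step 2 [NS]: N:car6-GO,E:wait,S:car2-GO,W:wait | queues: N=0 E=2 S=1 W=1
Step 3 [EW]: N:wait,E:car5-GO,S:wait,W:car3-GO | queues: N=0 E=1 S=1 W=0
Step 4 [EW]: N:wait,E:car7-GO,S:wait,W:empty | queues: N=0 E=0 S=1 W=0
Step 5 [NS]: N:empty,E:wait,S:car8-GO,W:wait | queues: N=0 E=0 S=0 W=0
Car 8 crosses at step 5

5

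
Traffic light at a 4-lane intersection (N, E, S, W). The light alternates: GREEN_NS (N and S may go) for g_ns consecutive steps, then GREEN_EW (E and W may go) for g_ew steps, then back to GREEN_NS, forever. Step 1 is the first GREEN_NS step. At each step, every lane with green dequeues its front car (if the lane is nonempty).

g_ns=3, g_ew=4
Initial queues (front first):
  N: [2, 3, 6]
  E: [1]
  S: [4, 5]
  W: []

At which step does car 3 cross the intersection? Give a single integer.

Step 1 [NS]: N:car2-GO,E:wait,S:car4-GO,W:wait | queues: N=2 E=1 S=1 W=0
Step 2 [NS]: N:car3-GO,E:wait,S:car5-GO,W:wait | queues: N=1 E=1 S=0 W=0
Step 3 [NS]: N:car6-GO,E:wait,S:empty,W:wait | queues: N=0 E=1 S=0 W=0
Step 4 [EW]: N:wait,E:car1-GO,S:wait,W:empty | queues: N=0 E=0 S=0 W=0
Car 3 crosses at step 2

2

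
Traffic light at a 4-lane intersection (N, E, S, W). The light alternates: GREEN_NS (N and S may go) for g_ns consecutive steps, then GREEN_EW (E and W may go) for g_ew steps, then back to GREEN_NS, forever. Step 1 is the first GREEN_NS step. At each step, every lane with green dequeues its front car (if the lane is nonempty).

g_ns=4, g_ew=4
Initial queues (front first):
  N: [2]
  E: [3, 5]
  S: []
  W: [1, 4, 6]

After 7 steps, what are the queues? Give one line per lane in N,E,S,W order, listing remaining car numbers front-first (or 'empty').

Step 1 [NS]: N:car2-GO,E:wait,S:empty,W:wait | queues: N=0 E=2 S=0 W=3
Step 2 [NS]: N:empty,E:wait,S:empty,W:wait | queues: N=0 E=2 S=0 W=3
Step 3 [NS]: N:empty,E:wait,S:empty,W:wait | queues: N=0 E=2 S=0 W=3
Step 4 [NS]: N:empty,E:wait,S:empty,W:wait | queues: N=0 E=2 S=0 W=3
Step 5 [EW]: N:wait,E:car3-GO,S:wait,W:car1-GO | queues: N=0 E=1 S=0 W=2
Step 6 [EW]: N:wait,E:car5-GO,S:wait,W:car4-GO | queues: N=0 E=0 S=0 W=1
Step 7 [EW]: N:wait,E:empty,S:wait,W:car6-GO | queues: N=0 E=0 S=0 W=0

N: empty
E: empty
S: empty
W: empty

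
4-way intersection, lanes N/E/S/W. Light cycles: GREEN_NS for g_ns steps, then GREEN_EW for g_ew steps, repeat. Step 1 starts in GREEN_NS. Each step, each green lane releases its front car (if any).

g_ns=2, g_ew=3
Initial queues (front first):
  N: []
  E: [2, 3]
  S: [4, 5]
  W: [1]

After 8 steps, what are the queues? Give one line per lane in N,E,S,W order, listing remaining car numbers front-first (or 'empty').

Step 1 [NS]: N:empty,E:wait,S:car4-GO,W:wait | queues: N=0 E=2 S=1 W=1
Step 2 [NS]: N:empty,E:wait,S:car5-GO,W:wait | queues: N=0 E=2 S=0 W=1
Step 3 [EW]: N:wait,E:car2-GO,S:wait,W:car1-GO | queues: N=0 E=1 S=0 W=0
Step 4 [EW]: N:wait,E:car3-GO,S:wait,W:empty | queues: N=0 E=0 S=0 W=0

N: empty
E: empty
S: empty
W: empty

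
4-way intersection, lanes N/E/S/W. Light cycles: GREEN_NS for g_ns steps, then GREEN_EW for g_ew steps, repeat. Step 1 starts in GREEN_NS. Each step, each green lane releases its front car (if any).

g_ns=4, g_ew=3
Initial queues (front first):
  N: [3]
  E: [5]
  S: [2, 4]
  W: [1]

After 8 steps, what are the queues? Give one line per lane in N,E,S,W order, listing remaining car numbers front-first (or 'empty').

Step 1 [NS]: N:car3-GO,E:wait,S:car2-GO,W:wait | queues: N=0 E=1 S=1 W=1
Step 2 [NS]: N:empty,E:wait,S:car4-GO,W:wait | queues: N=0 E=1 S=0 W=1
Step 3 [NS]: N:empty,E:wait,S:empty,W:wait | queues: N=0 E=1 S=0 W=1
Step 4 [NS]: N:empty,E:wait,S:empty,W:wait | queues: N=0 E=1 S=0 W=1
Step 5 [EW]: N:wait,E:car5-GO,S:wait,W:car1-GO | queues: N=0 E=0 S=0 W=0

N: empty
E: empty
S: empty
W: empty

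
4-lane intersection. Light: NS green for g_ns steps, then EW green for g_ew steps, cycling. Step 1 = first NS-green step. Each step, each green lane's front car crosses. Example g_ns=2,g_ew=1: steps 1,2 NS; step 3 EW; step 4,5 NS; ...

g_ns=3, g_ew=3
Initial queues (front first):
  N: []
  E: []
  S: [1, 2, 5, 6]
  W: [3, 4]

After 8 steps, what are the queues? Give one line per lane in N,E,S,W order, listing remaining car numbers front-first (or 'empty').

Step 1 [NS]: N:empty,E:wait,S:car1-GO,W:wait | queues: N=0 E=0 S=3 W=2
Step 2 [NS]: N:empty,E:wait,S:car2-GO,W:wait | queues: N=0 E=0 S=2 W=2
Step 3 [NS]: N:empty,E:wait,S:car5-GO,W:wait | queues: N=0 E=0 S=1 W=2
Step 4 [EW]: N:wait,E:empty,S:wait,W:car3-GO | queues: N=0 E=0 S=1 W=1
Step 5 [EW]: N:wait,E:empty,S:wait,W:car4-GO | queues: N=0 E=0 S=1 W=0
Step 6 [EW]: N:wait,E:empty,S:wait,W:empty | queues: N=0 E=0 S=1 W=0
Step 7 [NS]: N:empty,E:wait,S:car6-GO,W:wait | queues: N=0 E=0 S=0 W=0

N: empty
E: empty
S: empty
W: empty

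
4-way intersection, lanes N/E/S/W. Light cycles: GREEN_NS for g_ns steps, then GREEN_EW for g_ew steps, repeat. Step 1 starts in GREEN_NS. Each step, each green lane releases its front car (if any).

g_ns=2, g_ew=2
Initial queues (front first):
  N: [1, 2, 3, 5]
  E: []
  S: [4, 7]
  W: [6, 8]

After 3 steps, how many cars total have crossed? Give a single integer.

Answer: 5

Derivation:
Step 1 [NS]: N:car1-GO,E:wait,S:car4-GO,W:wait | queues: N=3 E=0 S=1 W=2
Step 2 [NS]: N:car2-GO,E:wait,S:car7-GO,W:wait | queues: N=2 E=0 S=0 W=2
Step 3 [EW]: N:wait,E:empty,S:wait,W:car6-GO | queues: N=2 E=0 S=0 W=1
Cars crossed by step 3: 5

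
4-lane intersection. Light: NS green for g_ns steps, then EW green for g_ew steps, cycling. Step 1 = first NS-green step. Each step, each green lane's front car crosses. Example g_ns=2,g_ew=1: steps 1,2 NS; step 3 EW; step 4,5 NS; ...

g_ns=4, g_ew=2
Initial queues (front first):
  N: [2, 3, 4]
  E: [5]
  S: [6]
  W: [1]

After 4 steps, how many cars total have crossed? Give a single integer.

Answer: 4

Derivation:
Step 1 [NS]: N:car2-GO,E:wait,S:car6-GO,W:wait | queues: N=2 E=1 S=0 W=1
Step 2 [NS]: N:car3-GO,E:wait,S:empty,W:wait | queues: N=1 E=1 S=0 W=1
Step 3 [NS]: N:car4-GO,E:wait,S:empty,W:wait | queues: N=0 E=1 S=0 W=1
Step 4 [NS]: N:empty,E:wait,S:empty,W:wait | queues: N=0 E=1 S=0 W=1
Cars crossed by step 4: 4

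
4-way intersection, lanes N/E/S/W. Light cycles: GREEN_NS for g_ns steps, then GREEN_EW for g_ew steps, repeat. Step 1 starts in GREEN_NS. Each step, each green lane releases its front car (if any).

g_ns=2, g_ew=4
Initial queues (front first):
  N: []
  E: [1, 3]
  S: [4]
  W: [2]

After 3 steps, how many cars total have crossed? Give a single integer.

Answer: 3

Derivation:
Step 1 [NS]: N:empty,E:wait,S:car4-GO,W:wait | queues: N=0 E=2 S=0 W=1
Step 2 [NS]: N:empty,E:wait,S:empty,W:wait | queues: N=0 E=2 S=0 W=1
Step 3 [EW]: N:wait,E:car1-GO,S:wait,W:car2-GO | queues: N=0 E=1 S=0 W=0
Cars crossed by step 3: 3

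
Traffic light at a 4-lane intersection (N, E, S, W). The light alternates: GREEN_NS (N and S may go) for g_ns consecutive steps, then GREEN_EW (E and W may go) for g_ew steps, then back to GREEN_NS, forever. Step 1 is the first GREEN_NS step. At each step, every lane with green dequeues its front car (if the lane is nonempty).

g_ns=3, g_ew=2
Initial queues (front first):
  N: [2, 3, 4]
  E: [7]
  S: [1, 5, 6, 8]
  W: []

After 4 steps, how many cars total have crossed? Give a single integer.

Step 1 [NS]: N:car2-GO,E:wait,S:car1-GO,W:wait | queues: N=2 E=1 S=3 W=0
Step 2 [NS]: N:car3-GO,E:wait,S:car5-GO,W:wait | queues: N=1 E=1 S=2 W=0
Step 3 [NS]: N:car4-GO,E:wait,S:car6-GO,W:wait | queues: N=0 E=1 S=1 W=0
Step 4 [EW]: N:wait,E:car7-GO,S:wait,W:empty | queues: N=0 E=0 S=1 W=0
Cars crossed by step 4: 7

Answer: 7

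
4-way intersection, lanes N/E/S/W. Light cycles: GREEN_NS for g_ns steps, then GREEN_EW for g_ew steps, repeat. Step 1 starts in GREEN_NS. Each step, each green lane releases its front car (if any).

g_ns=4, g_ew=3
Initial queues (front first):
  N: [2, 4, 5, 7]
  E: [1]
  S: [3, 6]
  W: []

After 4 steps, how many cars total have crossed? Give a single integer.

Step 1 [NS]: N:car2-GO,E:wait,S:car3-GO,W:wait | queues: N=3 E=1 S=1 W=0
Step 2 [NS]: N:car4-GO,E:wait,S:car6-GO,W:wait | queues: N=2 E=1 S=0 W=0
Step 3 [NS]: N:car5-GO,E:wait,S:empty,W:wait | queues: N=1 E=1 S=0 W=0
Step 4 [NS]: N:car7-GO,E:wait,S:empty,W:wait | queues: N=0 E=1 S=0 W=0
Cars crossed by step 4: 6

Answer: 6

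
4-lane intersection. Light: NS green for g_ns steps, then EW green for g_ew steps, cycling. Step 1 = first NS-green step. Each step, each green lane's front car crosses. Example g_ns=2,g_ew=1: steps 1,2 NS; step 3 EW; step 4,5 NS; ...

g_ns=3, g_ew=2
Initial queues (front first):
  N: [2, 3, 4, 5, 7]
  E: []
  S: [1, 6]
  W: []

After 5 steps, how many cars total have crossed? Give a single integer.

Answer: 5

Derivation:
Step 1 [NS]: N:car2-GO,E:wait,S:car1-GO,W:wait | queues: N=4 E=0 S=1 W=0
Step 2 [NS]: N:car3-GO,E:wait,S:car6-GO,W:wait | queues: N=3 E=0 S=0 W=0
Step 3 [NS]: N:car4-GO,E:wait,S:empty,W:wait | queues: N=2 E=0 S=0 W=0
Step 4 [EW]: N:wait,E:empty,S:wait,W:empty | queues: N=2 E=0 S=0 W=0
Step 5 [EW]: N:wait,E:empty,S:wait,W:empty | queues: N=2 E=0 S=0 W=0
Cars crossed by step 5: 5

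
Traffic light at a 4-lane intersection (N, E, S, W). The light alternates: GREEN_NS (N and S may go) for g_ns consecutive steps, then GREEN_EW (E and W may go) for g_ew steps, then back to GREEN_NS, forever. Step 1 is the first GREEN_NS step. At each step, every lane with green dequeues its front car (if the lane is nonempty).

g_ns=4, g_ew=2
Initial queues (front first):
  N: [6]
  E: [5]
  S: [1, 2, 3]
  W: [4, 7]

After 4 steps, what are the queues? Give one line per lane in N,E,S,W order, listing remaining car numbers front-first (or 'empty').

Step 1 [NS]: N:car6-GO,E:wait,S:car1-GO,W:wait | queues: N=0 E=1 S=2 W=2
Step 2 [NS]: N:empty,E:wait,S:car2-GO,W:wait | queues: N=0 E=1 S=1 W=2
Step 3 [NS]: N:empty,E:wait,S:car3-GO,W:wait | queues: N=0 E=1 S=0 W=2
Step 4 [NS]: N:empty,E:wait,S:empty,W:wait | queues: N=0 E=1 S=0 W=2

N: empty
E: 5
S: empty
W: 4 7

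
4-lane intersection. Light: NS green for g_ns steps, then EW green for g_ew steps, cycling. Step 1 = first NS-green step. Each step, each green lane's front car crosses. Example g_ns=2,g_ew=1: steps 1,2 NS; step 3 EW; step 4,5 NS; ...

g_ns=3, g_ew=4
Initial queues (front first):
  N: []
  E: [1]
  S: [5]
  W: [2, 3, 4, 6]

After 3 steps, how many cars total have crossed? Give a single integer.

Answer: 1

Derivation:
Step 1 [NS]: N:empty,E:wait,S:car5-GO,W:wait | queues: N=0 E=1 S=0 W=4
Step 2 [NS]: N:empty,E:wait,S:empty,W:wait | queues: N=0 E=1 S=0 W=4
Step 3 [NS]: N:empty,E:wait,S:empty,W:wait | queues: N=0 E=1 S=0 W=4
Cars crossed by step 3: 1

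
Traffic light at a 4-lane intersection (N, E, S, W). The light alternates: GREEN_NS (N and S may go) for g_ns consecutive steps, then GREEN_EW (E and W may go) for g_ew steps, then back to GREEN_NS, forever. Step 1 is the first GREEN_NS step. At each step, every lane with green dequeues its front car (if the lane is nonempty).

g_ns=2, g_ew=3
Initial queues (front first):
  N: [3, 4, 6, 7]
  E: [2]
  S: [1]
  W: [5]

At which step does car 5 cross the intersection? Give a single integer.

Step 1 [NS]: N:car3-GO,E:wait,S:car1-GO,W:wait | queues: N=3 E=1 S=0 W=1
Step 2 [NS]: N:car4-GO,E:wait,S:empty,W:wait | queues: N=2 E=1 S=0 W=1
Step 3 [EW]: N:wait,E:car2-GO,S:wait,W:car5-GO | queues: N=2 E=0 S=0 W=0
Step 4 [EW]: N:wait,E:empty,S:wait,W:empty | queues: N=2 E=0 S=0 W=0
Step 5 [EW]: N:wait,E:empty,S:wait,W:empty | queues: N=2 E=0 S=0 W=0
Step 6 [NS]: N:car6-GO,E:wait,S:empty,W:wait | queues: N=1 E=0 S=0 W=0
Step 7 [NS]: N:car7-GO,E:wait,S:empty,W:wait | queues: N=0 E=0 S=0 W=0
Car 5 crosses at step 3

3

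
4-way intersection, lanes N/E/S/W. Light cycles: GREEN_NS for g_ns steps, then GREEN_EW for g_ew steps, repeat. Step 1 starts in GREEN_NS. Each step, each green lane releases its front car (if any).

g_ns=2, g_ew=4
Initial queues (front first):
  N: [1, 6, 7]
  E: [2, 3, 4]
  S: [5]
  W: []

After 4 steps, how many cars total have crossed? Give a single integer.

Step 1 [NS]: N:car1-GO,E:wait,S:car5-GO,W:wait | queues: N=2 E=3 S=0 W=0
Step 2 [NS]: N:car6-GO,E:wait,S:empty,W:wait | queues: N=1 E=3 S=0 W=0
Step 3 [EW]: N:wait,E:car2-GO,S:wait,W:empty | queues: N=1 E=2 S=0 W=0
Step 4 [EW]: N:wait,E:car3-GO,S:wait,W:empty | queues: N=1 E=1 S=0 W=0
Cars crossed by step 4: 5

Answer: 5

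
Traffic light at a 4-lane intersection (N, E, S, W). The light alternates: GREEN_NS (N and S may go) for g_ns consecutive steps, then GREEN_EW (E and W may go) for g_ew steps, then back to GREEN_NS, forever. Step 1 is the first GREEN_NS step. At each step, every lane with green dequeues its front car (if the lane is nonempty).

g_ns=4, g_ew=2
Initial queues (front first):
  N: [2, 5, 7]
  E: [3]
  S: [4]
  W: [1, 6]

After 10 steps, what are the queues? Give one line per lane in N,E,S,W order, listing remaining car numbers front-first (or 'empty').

Step 1 [NS]: N:car2-GO,E:wait,S:car4-GO,W:wait | queues: N=2 E=1 S=0 W=2
Step 2 [NS]: N:car5-GO,E:wait,S:empty,W:wait | queues: N=1 E=1 S=0 W=2
Step 3 [NS]: N:car7-GO,E:wait,S:empty,W:wait | queues: N=0 E=1 S=0 W=2
Step 4 [NS]: N:empty,E:wait,S:empty,W:wait | queues: N=0 E=1 S=0 W=2
Step 5 [EW]: N:wait,E:car3-GO,S:wait,W:car1-GO | queues: N=0 E=0 S=0 W=1
Step 6 [EW]: N:wait,E:empty,S:wait,W:car6-GO | queues: N=0 E=0 S=0 W=0

N: empty
E: empty
S: empty
W: empty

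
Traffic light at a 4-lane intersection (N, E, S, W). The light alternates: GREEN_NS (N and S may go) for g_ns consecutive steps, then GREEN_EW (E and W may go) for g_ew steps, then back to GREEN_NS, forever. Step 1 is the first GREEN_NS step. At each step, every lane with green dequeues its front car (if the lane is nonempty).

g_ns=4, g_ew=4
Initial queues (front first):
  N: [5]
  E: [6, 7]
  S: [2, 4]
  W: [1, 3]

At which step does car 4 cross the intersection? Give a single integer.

Step 1 [NS]: N:car5-GO,E:wait,S:car2-GO,W:wait | queues: N=0 E=2 S=1 W=2
Step 2 [NS]: N:empty,E:wait,S:car4-GO,W:wait | queues: N=0 E=2 S=0 W=2
Step 3 [NS]: N:empty,E:wait,S:empty,W:wait | queues: N=0 E=2 S=0 W=2
Step 4 [NS]: N:empty,E:wait,S:empty,W:wait | queues: N=0 E=2 S=0 W=2
Step 5 [EW]: N:wait,E:car6-GO,S:wait,W:car1-GO | queues: N=0 E=1 S=0 W=1
Step 6 [EW]: N:wait,E:car7-GO,S:wait,W:car3-GO | queues: N=0 E=0 S=0 W=0
Car 4 crosses at step 2

2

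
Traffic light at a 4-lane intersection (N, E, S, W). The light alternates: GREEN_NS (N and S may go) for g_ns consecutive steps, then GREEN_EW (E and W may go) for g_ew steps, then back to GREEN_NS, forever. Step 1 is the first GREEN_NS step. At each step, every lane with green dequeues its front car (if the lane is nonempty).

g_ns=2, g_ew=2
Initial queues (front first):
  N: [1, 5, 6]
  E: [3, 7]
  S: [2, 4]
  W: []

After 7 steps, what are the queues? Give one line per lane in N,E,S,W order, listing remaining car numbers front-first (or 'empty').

Step 1 [NS]: N:car1-GO,E:wait,S:car2-GO,W:wait | queues: N=2 E=2 S=1 W=0
Step 2 [NS]: N:car5-GO,E:wait,S:car4-GO,W:wait | queues: N=1 E=2 S=0 W=0
Step 3 [EW]: N:wait,E:car3-GO,S:wait,W:empty | queues: N=1 E=1 S=0 W=0
Step 4 [EW]: N:wait,E:car7-GO,S:wait,W:empty | queues: N=1 E=0 S=0 W=0
Step 5 [NS]: N:car6-GO,E:wait,S:empty,W:wait | queues: N=0 E=0 S=0 W=0

N: empty
E: empty
S: empty
W: empty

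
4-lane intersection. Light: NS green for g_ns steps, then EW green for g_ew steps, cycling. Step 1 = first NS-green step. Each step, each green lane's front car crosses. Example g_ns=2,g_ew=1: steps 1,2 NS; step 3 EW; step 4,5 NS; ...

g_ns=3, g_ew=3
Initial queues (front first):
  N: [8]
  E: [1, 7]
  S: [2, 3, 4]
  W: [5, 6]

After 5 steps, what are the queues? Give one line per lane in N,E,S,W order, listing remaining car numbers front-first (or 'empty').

Step 1 [NS]: N:car8-GO,E:wait,S:car2-GO,W:wait | queues: N=0 E=2 S=2 W=2
Step 2 [NS]: N:empty,E:wait,S:car3-GO,W:wait | queues: N=0 E=2 S=1 W=2
Step 3 [NS]: N:empty,E:wait,S:car4-GO,W:wait | queues: N=0 E=2 S=0 W=2
Step 4 [EW]: N:wait,E:car1-GO,S:wait,W:car5-GO | queues: N=0 E=1 S=0 W=1
Step 5 [EW]: N:wait,E:car7-GO,S:wait,W:car6-GO | queues: N=0 E=0 S=0 W=0

N: empty
E: empty
S: empty
W: empty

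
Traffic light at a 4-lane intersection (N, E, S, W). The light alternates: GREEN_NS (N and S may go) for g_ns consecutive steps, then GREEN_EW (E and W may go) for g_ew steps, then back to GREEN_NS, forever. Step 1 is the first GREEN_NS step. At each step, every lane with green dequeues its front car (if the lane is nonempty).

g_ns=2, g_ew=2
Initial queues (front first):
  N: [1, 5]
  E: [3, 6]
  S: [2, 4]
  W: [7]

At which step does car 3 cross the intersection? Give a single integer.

Step 1 [NS]: N:car1-GO,E:wait,S:car2-GO,W:wait | queues: N=1 E=2 S=1 W=1
Step 2 [NS]: N:car5-GO,E:wait,S:car4-GO,W:wait | queues: N=0 E=2 S=0 W=1
Step 3 [EW]: N:wait,E:car3-GO,S:wait,W:car7-GO | queues: N=0 E=1 S=0 W=0
Step 4 [EW]: N:wait,E:car6-GO,S:wait,W:empty | queues: N=0 E=0 S=0 W=0
Car 3 crosses at step 3

3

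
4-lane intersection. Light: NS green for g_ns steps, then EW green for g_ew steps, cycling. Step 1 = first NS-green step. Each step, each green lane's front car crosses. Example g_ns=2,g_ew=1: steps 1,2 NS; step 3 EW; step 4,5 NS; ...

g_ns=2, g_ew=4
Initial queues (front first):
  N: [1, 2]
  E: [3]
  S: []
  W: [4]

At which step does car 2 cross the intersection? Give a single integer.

Step 1 [NS]: N:car1-GO,E:wait,S:empty,W:wait | queues: N=1 E=1 S=0 W=1
Step 2 [NS]: N:car2-GO,E:wait,S:empty,W:wait | queues: N=0 E=1 S=0 W=1
Step 3 [EW]: N:wait,E:car3-GO,S:wait,W:car4-GO | queues: N=0 E=0 S=0 W=0
Car 2 crosses at step 2

2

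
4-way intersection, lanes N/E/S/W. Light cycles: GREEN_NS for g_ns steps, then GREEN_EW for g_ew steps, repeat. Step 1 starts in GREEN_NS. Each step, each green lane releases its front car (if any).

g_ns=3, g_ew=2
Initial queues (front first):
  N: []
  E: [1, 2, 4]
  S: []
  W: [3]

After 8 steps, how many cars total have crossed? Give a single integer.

Answer: 3

Derivation:
Step 1 [NS]: N:empty,E:wait,S:empty,W:wait | queues: N=0 E=3 S=0 W=1
Step 2 [NS]: N:empty,E:wait,S:empty,W:wait | queues: N=0 E=3 S=0 W=1
Step 3 [NS]: N:empty,E:wait,S:empty,W:wait | queues: N=0 E=3 S=0 W=1
Step 4 [EW]: N:wait,E:car1-GO,S:wait,W:car3-GO | queues: N=0 E=2 S=0 W=0
Step 5 [EW]: N:wait,E:car2-GO,S:wait,W:empty | queues: N=0 E=1 S=0 W=0
Step 6 [NS]: N:empty,E:wait,S:empty,W:wait | queues: N=0 E=1 S=0 W=0
Step 7 [NS]: N:empty,E:wait,S:empty,W:wait | queues: N=0 E=1 S=0 W=0
Step 8 [NS]: N:empty,E:wait,S:empty,W:wait | queues: N=0 E=1 S=0 W=0
Cars crossed by step 8: 3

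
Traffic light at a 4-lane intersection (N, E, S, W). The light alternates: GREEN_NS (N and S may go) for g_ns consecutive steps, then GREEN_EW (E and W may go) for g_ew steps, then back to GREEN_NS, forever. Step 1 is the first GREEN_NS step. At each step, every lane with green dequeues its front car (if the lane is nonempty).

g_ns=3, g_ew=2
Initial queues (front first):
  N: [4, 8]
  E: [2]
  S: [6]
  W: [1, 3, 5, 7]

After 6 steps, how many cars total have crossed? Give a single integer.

Answer: 6

Derivation:
Step 1 [NS]: N:car4-GO,E:wait,S:car6-GO,W:wait | queues: N=1 E=1 S=0 W=4
Step 2 [NS]: N:car8-GO,E:wait,S:empty,W:wait | queues: N=0 E=1 S=0 W=4
Step 3 [NS]: N:empty,E:wait,S:empty,W:wait | queues: N=0 E=1 S=0 W=4
Step 4 [EW]: N:wait,E:car2-GO,S:wait,W:car1-GO | queues: N=0 E=0 S=0 W=3
Step 5 [EW]: N:wait,E:empty,S:wait,W:car3-GO | queues: N=0 E=0 S=0 W=2
Step 6 [NS]: N:empty,E:wait,S:empty,W:wait | queues: N=0 E=0 S=0 W=2
Cars crossed by step 6: 6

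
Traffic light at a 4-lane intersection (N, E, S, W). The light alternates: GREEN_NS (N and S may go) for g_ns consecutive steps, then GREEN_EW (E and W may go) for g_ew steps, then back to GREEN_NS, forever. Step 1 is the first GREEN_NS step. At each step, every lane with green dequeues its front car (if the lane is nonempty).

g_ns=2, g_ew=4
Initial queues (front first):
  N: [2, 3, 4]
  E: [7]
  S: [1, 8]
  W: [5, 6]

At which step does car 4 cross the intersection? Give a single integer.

Step 1 [NS]: N:car2-GO,E:wait,S:car1-GO,W:wait | queues: N=2 E=1 S=1 W=2
Step 2 [NS]: N:car3-GO,E:wait,S:car8-GO,W:wait | queues: N=1 E=1 S=0 W=2
Step 3 [EW]: N:wait,E:car7-GO,S:wait,W:car5-GO | queues: N=1 E=0 S=0 W=1
Step 4 [EW]: N:wait,E:empty,S:wait,W:car6-GO | queues: N=1 E=0 S=0 W=0
Step 5 [EW]: N:wait,E:empty,S:wait,W:empty | queues: N=1 E=0 S=0 W=0
Step 6 [EW]: N:wait,E:empty,S:wait,W:empty | queues: N=1 E=0 S=0 W=0
Step 7 [NS]: N:car4-GO,E:wait,S:empty,W:wait | queues: N=0 E=0 S=0 W=0
Car 4 crosses at step 7

7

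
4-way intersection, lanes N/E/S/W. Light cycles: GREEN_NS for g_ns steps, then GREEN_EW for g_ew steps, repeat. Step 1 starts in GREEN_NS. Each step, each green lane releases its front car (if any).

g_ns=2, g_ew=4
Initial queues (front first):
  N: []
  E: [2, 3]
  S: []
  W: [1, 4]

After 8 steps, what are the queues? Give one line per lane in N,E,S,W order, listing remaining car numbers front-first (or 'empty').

Step 1 [NS]: N:empty,E:wait,S:empty,W:wait | queues: N=0 E=2 S=0 W=2
Step 2 [NS]: N:empty,E:wait,S:empty,W:wait | queues: N=0 E=2 S=0 W=2
Step 3 [EW]: N:wait,E:car2-GO,S:wait,W:car1-GO | queues: N=0 E=1 S=0 W=1
Step 4 [EW]: N:wait,E:car3-GO,S:wait,W:car4-GO | queues: N=0 E=0 S=0 W=0

N: empty
E: empty
S: empty
W: empty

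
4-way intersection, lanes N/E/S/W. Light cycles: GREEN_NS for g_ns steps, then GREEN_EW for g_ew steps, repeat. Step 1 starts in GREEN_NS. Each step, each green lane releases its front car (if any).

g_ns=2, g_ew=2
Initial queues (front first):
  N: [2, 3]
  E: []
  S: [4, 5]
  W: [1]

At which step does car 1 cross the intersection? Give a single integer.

Step 1 [NS]: N:car2-GO,E:wait,S:car4-GO,W:wait | queues: N=1 E=0 S=1 W=1
Step 2 [NS]: N:car3-GO,E:wait,S:car5-GO,W:wait | queues: N=0 E=0 S=0 W=1
Step 3 [EW]: N:wait,E:empty,S:wait,W:car1-GO | queues: N=0 E=0 S=0 W=0
Car 1 crosses at step 3

3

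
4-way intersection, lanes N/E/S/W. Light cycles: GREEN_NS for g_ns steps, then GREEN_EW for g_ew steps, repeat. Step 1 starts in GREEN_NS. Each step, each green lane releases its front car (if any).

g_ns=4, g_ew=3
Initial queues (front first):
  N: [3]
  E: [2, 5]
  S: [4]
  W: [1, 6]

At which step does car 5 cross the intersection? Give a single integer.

Step 1 [NS]: N:car3-GO,E:wait,S:car4-GO,W:wait | queues: N=0 E=2 S=0 W=2
Step 2 [NS]: N:empty,E:wait,S:empty,W:wait | queues: N=0 E=2 S=0 W=2
Step 3 [NS]: N:empty,E:wait,S:empty,W:wait | queues: N=0 E=2 S=0 W=2
Step 4 [NS]: N:empty,E:wait,S:empty,W:wait | queues: N=0 E=2 S=0 W=2
Step 5 [EW]: N:wait,E:car2-GO,S:wait,W:car1-GO | queues: N=0 E=1 S=0 W=1
Step 6 [EW]: N:wait,E:car5-GO,S:wait,W:car6-GO | queues: N=0 E=0 S=0 W=0
Car 5 crosses at step 6

6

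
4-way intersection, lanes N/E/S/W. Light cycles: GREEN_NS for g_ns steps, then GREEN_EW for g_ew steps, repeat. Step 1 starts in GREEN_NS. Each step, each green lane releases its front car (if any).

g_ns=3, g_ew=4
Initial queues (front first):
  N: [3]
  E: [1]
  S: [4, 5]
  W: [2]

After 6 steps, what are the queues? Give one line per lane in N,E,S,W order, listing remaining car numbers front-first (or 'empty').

Step 1 [NS]: N:car3-GO,E:wait,S:car4-GO,W:wait | queues: N=0 E=1 S=1 W=1
Step 2 [NS]: N:empty,E:wait,S:car5-GO,W:wait | queues: N=0 E=1 S=0 W=1
Step 3 [NS]: N:empty,E:wait,S:empty,W:wait | queues: N=0 E=1 S=0 W=1
Step 4 [EW]: N:wait,E:car1-GO,S:wait,W:car2-GO | queues: N=0 E=0 S=0 W=0

N: empty
E: empty
S: empty
W: empty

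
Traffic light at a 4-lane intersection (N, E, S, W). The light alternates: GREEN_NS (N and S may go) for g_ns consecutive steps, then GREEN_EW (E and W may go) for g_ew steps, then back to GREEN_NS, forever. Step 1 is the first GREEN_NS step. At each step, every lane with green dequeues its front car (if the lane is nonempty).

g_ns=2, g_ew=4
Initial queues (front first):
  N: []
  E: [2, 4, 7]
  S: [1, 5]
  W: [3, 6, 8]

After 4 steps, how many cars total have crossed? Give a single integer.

Step 1 [NS]: N:empty,E:wait,S:car1-GO,W:wait | queues: N=0 E=3 S=1 W=3
Step 2 [NS]: N:empty,E:wait,S:car5-GO,W:wait | queues: N=0 E=3 S=0 W=3
Step 3 [EW]: N:wait,E:car2-GO,S:wait,W:car3-GO | queues: N=0 E=2 S=0 W=2
Step 4 [EW]: N:wait,E:car4-GO,S:wait,W:car6-GO | queues: N=0 E=1 S=0 W=1
Cars crossed by step 4: 6

Answer: 6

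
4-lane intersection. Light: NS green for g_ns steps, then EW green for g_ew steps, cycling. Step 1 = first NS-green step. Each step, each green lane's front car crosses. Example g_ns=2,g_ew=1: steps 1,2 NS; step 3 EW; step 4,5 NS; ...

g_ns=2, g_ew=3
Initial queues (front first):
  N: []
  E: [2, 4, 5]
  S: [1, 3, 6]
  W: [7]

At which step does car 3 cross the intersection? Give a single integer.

Step 1 [NS]: N:empty,E:wait,S:car1-GO,W:wait | queues: N=0 E=3 S=2 W=1
Step 2 [NS]: N:empty,E:wait,S:car3-GO,W:wait | queues: N=0 E=3 S=1 W=1
Step 3 [EW]: N:wait,E:car2-GO,S:wait,W:car7-GO | queues: N=0 E=2 S=1 W=0
Step 4 [EW]: N:wait,E:car4-GO,S:wait,W:empty | queues: N=0 E=1 S=1 W=0
Step 5 [EW]: N:wait,E:car5-GO,S:wait,W:empty | queues: N=0 E=0 S=1 W=0
Step 6 [NS]: N:empty,E:wait,S:car6-GO,W:wait | queues: N=0 E=0 S=0 W=0
Car 3 crosses at step 2

2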